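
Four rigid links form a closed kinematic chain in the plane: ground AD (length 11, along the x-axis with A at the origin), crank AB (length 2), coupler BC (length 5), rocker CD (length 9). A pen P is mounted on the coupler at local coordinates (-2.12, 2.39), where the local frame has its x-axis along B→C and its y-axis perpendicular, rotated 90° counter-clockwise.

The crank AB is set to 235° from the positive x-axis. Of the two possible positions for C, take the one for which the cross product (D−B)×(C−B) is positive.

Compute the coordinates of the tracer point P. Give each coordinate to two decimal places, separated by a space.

A=(0,0), D=(11.00,0)
B = A + 2.00·(cos235°, sin235°) = (-1.1472, -1.6383)
|BD| = 12.2571
circle(B,5.00) ∩ circle(D,9.00): a=3.8442, h=3.1972
  candidates: C₊=(2.2352,2.0441) cross=39.189; C₋=(3.0899,-4.2930) cross=-39.189
  mode + wants cross > 0 → take C=(2.2352,2.0441) (cross=39.189)
ex = (C−B)/|BC| = (0.6765,0.7365); ey = (-0.7365,0.6765)
P = B + -2.12·ex + 2.39·ey = (-4.3414,-1.5829)

-4.34 -1.58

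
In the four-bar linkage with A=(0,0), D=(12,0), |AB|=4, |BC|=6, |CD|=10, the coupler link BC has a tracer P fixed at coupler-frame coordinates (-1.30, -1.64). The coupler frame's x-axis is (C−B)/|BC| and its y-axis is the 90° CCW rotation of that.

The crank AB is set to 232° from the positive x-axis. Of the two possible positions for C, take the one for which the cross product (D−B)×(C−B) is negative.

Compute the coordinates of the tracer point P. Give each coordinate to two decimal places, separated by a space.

A=(0,0), D=(12.00,0)
B = A + 4.00·(cos232°, sin232°) = (-2.4626, -3.1520)
|BD| = 14.8021
circle(B,6.00) ∩ circle(D,10.00): a=5.2392, h=2.9241
  candidates: C₊=(2.0337,0.8207) cross=43.283; C₋=(3.2791,-4.8934) cross=-43.283
  mode - wants cross < 0 → take C=(3.2791,-4.8934) (cross=-43.283)
ex = (C−B)/|BC| = (0.9570,-0.2902); ey = (0.2902,0.9570)
P = B + -1.30·ex + -1.64·ey = (-4.1827,-4.3441)

-4.18 -4.34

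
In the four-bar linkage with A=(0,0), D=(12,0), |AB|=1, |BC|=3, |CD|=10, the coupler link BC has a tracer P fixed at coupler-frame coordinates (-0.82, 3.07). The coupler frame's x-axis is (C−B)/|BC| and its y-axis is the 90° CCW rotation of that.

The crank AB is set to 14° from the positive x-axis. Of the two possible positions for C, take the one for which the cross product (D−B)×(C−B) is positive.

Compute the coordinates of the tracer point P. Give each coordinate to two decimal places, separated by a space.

-2.11 1.01

A=(0,0), D=(12.00,0)
B = A + 1.00·(cos14°, sin14°) = (0.9703, 0.2419)
|BD| = 11.0324
circle(B,3.00) ∩ circle(D,10.00): a=1.3919, h=2.6575
  candidates: C₊=(2.4202,2.8683) cross=29.319; C₋=(2.3036,-2.4455) cross=-29.319
  mode + wants cross > 0 → take C=(2.4202,2.8683) (cross=29.319)
ex = (C−B)/|BC| = (0.4833,0.8755); ey = (-0.8755,0.4833)
P = B + -0.82·ex + 3.07·ey = (-2.1137,1.0078)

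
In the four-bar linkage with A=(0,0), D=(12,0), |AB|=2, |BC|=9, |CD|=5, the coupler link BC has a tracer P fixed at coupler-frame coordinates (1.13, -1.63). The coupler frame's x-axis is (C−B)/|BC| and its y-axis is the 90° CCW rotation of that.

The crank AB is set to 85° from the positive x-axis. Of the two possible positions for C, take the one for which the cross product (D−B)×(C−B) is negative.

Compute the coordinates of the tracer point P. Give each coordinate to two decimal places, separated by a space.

0.28 0.01

A=(0,0), D=(12.00,0)
B = A + 2.00·(cos85°, sin85°) = (0.1743, 1.9924)
|BD| = 11.9924
circle(B,9.00) ∩ circle(D,5.00): a=8.3310, h=3.4051
  candidates: C₊=(8.9552,3.9660) cross=40.835; C₋=(7.8238,-2.7495) cross=-40.835
  mode - wants cross < 0 → take C=(7.8238,-2.7495) (cross=-40.835)
ex = (C−B)/|BC| = (0.8499,-0.5269); ey = (0.5269,0.8499)
P = B + 1.13·ex + -1.63·ey = (0.2759,0.0116)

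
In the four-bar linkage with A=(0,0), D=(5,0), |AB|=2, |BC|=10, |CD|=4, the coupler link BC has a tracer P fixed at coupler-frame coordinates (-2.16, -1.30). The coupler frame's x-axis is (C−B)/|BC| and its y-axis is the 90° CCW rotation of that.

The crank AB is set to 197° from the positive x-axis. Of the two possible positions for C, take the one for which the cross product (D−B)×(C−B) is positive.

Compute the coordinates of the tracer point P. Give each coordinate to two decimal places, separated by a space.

A=(0,0), D=(5.00,0)
B = A + 2.00·(cos197°, sin197°) = (-1.9126, -0.5847)
|BD| = 6.9373
circle(B,10.00) ∩ circle(D,4.00): a=9.5229, h=3.0520
  candidates: C₊=(7.3191,3.2591) cross=21.173; C₋=(7.8336,-2.8232) cross=-21.173
  mode + wants cross > 0 → take C=(7.3191,3.2591) (cross=21.173)
ex = (C−B)/|BC| = (0.9232,0.3844); ey = (-0.3844,0.9232)
P = B + -2.16·ex + -1.30·ey = (-3.4070,-2.6151)

-3.41 -2.62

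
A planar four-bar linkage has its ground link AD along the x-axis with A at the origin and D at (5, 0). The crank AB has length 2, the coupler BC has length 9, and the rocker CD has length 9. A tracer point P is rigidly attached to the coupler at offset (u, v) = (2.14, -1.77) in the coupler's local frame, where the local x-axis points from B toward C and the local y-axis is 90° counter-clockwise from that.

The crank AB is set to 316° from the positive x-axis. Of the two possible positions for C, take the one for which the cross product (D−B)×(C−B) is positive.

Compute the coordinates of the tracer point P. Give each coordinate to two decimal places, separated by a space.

2.85 1.00

A=(0,0), D=(5.00,0)
B = A + 2.00·(cos316°, sin316°) = (1.4387, -1.3893)
|BD| = 3.8227
circle(B,9.00) ∩ circle(D,9.00): a=1.9114, h=8.7947
  candidates: C₊=(0.0230,7.4986) cross=33.620; C₋=(6.4157,-8.8880) cross=-33.620
  mode + wants cross > 0 → take C=(0.0230,7.4986) (cross=33.620)
ex = (C−B)/|BC| = (-0.1573,0.9876); ey = (-0.9876,-0.1573)
P = B + 2.14·ex + -1.77·ey = (2.8500,1.0025)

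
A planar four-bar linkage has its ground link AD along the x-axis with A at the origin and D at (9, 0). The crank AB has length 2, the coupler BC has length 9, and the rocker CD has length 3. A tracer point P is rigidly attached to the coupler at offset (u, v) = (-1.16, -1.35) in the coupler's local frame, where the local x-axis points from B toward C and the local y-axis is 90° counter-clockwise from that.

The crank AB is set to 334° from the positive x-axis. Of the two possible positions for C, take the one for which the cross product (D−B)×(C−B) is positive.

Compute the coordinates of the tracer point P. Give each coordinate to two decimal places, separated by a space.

1.30 -2.58

A=(0,0), D=(9.00,0)
B = A + 2.00·(cos334°, sin334°) = (1.7976, -0.8767)
|BD| = 7.2556
circle(B,9.00) ∩ circle(D,3.00): a=8.5895, h=2.6871
  candidates: C₊=(9.9994,2.8286) cross=19.497; C₋=(10.6488,-2.5063) cross=-19.497
  mode + wants cross > 0 → take C=(9.9994,2.8286) (cross=19.497)
ex = (C−B)/|BC| = (0.9113,0.4117); ey = (-0.4117,0.9113)
P = B + -1.16·ex + -1.35·ey = (1.2963,-2.5846)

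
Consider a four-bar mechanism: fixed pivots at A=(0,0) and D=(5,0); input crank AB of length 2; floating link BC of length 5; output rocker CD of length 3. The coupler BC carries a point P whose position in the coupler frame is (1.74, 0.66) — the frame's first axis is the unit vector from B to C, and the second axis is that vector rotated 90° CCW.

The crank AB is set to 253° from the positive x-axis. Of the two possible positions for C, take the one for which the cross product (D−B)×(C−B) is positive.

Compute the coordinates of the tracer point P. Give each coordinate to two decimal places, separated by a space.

A=(0,0), D=(5.00,0)
B = A + 2.00·(cos253°, sin253°) = (-0.5847, -1.9126)
|BD| = 5.9032
circle(B,5.00) ∩ circle(D,3.00): a=4.3068, h=2.5400
  candidates: C₊=(2.6668,1.8858) cross=14.994; C₋=(4.3127,-2.9202) cross=-14.994
  mode + wants cross > 0 → take C=(2.6668,1.8858) (cross=14.994)
ex = (C−B)/|BC| = (0.6503,0.7597); ey = (-0.7597,0.6503)
P = B + 1.74·ex + 0.66·ey = (0.0454,-0.1616)

0.05 -0.16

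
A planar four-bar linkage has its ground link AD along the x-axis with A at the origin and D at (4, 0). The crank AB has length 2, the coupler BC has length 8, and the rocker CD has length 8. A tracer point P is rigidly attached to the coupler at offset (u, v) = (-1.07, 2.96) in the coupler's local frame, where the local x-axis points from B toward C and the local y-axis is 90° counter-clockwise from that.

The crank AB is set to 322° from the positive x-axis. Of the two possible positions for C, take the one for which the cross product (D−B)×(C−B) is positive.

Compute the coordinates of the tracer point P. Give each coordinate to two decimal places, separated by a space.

A=(0,0), D=(4.00,0)
B = A + 2.00·(cos322°, sin322°) = (1.5760, -1.2313)
|BD| = 2.7188
circle(B,8.00) ∩ circle(D,8.00): a=1.3594, h=7.8837
  candidates: C₊=(-0.7824,6.4131) cross=21.434; C₋=(6.3585,-7.6445) cross=-21.434
  mode + wants cross > 0 → take C=(-0.7824,6.4131) (cross=21.434)
ex = (C−B)/|BC| = (-0.2948,0.9556); ey = (-0.9556,-0.2948)
P = B + -1.07·ex + 2.96·ey = (-0.9370,-3.1264)

-0.94 -3.13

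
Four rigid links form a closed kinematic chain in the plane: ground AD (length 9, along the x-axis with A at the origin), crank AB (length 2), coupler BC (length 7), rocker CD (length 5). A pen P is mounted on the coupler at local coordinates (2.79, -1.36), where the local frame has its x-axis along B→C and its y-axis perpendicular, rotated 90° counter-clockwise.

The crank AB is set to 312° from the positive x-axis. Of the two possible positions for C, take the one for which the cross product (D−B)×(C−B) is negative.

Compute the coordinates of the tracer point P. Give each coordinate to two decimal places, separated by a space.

3.16 -4.00

A=(0,0), D=(9.00,0)
B = A + 2.00·(cos312°, sin312°) = (1.3383, -1.4863)
|BD| = 7.8046
circle(B,7.00) ∩ circle(D,5.00): a=5.4398, h=4.4055
  candidates: C₊=(5.8396,3.8745) cross=34.383; C₋=(7.5175,-4.7752) cross=-34.383
  mode - wants cross < 0 → take C=(7.5175,-4.7752) (cross=-34.383)
ex = (C−B)/|BC| = (0.8828,-0.4698); ey = (0.4698,0.8828)
P = B + 2.79·ex + -1.36·ey = (3.1622,-3.9977)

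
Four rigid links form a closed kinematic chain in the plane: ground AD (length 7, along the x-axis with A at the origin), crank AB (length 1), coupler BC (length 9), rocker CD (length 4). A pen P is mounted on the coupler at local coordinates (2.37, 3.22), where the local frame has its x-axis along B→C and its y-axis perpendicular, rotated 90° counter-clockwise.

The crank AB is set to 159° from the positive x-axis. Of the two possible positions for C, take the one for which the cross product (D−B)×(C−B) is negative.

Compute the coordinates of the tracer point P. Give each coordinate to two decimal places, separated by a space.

A=(0,0), D=(7.00,0)
B = A + 1.00·(cos159°, sin159°) = (-0.9336, 0.3584)
|BD| = 7.9417
circle(B,9.00) ∩ circle(D,4.00): a=8.0632, h=3.9982
  candidates: C₊=(7.3018,3.9886) cross=31.752; C₋=(6.9410,-3.9996) cross=-31.752
  mode - wants cross < 0 → take C=(6.9410,-3.9996) (cross=-31.752)
ex = (C−B)/|BC| = (0.8749,-0.4842); ey = (0.4842,0.8749)
P = B + 2.37·ex + 3.22·ey = (2.6992,2.0281)

2.70 2.03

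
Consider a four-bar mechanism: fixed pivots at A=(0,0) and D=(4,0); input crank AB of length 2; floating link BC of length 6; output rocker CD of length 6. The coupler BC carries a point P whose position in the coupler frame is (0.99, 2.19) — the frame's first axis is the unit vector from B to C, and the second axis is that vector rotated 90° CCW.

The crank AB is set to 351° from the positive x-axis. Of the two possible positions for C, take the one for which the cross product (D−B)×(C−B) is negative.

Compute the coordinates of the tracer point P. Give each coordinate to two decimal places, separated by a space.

A=(0,0), D=(4.00,0)
B = A + 2.00·(cos351°, sin351°) = (1.9754, -0.3129)
|BD| = 2.0487
circle(B,6.00) ∩ circle(D,6.00): a=1.0243, h=5.9119
  candidates: C₊=(2.0848,5.6861) cross=12.111; C₋=(3.8906,-5.9990) cross=-12.111
  mode - wants cross < 0 → take C=(3.8906,-5.9990) (cross=-12.111)
ex = (C−B)/|BC| = (0.3192,-0.9477); ey = (0.9477,0.3192)
P = B + 0.99·ex + 2.19·ey = (4.3668,-0.5520)

4.37 -0.55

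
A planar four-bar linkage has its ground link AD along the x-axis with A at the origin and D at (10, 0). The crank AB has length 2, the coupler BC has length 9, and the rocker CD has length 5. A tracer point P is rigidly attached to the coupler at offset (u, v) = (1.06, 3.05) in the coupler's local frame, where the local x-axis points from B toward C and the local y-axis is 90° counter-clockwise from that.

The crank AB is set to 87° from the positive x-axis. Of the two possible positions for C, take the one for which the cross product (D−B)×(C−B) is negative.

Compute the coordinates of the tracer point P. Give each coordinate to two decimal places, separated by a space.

2.91 3.60

A=(0,0), D=(10.00,0)
B = A + 2.00·(cos87°, sin87°) = (0.1047, 1.9973)
|BD| = 10.0949
circle(B,9.00) ∩ circle(D,5.00): a=7.8211, h=4.4531
  candidates: C₊=(8.6522,4.8149) cross=44.953; C₋=(6.8902,-3.9152) cross=-44.953
  mode - wants cross < 0 → take C=(6.8902,-3.9152) (cross=-44.953)
ex = (C−B)/|BC| = (0.7539,-0.6569); ey = (0.6569,0.7539)
P = B + 1.06·ex + 3.05·ey = (2.9075,3.6004)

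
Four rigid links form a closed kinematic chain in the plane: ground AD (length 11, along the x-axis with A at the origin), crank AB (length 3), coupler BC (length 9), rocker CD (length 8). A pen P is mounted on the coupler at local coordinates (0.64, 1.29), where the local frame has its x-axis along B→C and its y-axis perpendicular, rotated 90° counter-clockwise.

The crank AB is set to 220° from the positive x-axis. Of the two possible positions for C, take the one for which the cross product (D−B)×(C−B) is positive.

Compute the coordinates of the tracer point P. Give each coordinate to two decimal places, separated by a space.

A=(0,0), D=(11.00,0)
B = A + 3.00·(cos220°, sin220°) = (-2.2981, -1.9284)
|BD| = 13.4372
circle(B,9.00) ∩ circle(D,8.00): a=7.3512, h=5.1923
  candidates: C₊=(4.2318,4.2652) cross=69.770; C₋=(5.7221,-6.0120) cross=-69.770
  mode + wants cross > 0 → take C=(4.2318,4.2652) (cross=69.770)
ex = (C−B)/|BC| = (0.7255,0.6882); ey = (-0.6882,0.7255)
P = B + 0.64·ex + 1.29·ey = (-2.7215,-0.5520)

-2.72 -0.55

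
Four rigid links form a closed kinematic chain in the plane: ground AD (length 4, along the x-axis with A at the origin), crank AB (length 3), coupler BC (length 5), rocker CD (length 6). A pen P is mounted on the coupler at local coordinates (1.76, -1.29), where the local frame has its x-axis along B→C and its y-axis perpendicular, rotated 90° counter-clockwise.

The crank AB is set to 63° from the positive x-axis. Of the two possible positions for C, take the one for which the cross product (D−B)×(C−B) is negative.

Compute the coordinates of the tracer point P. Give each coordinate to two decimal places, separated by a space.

-0.76 2.18

A=(0,0), D=(4.00,0)
B = A + 3.00·(cos63°, sin63°) = (1.3620, 2.6730)
|BD| = 3.7556
circle(B,5.00) ∩ circle(D,6.00): a=0.4133, h=4.9829
  candidates: C₊=(5.1988,5.8790) cross=18.714; C₋=(-1.8943,-1.1213) cross=-18.714
  mode - wants cross < 0 → take C=(-1.8943,-1.1213) (cross=-18.714)
ex = (C−B)/|BC| = (-0.6513,-0.7589); ey = (0.7589,-0.6513)
P = B + 1.76·ex + -1.29·ey = (-0.7632,2.1775)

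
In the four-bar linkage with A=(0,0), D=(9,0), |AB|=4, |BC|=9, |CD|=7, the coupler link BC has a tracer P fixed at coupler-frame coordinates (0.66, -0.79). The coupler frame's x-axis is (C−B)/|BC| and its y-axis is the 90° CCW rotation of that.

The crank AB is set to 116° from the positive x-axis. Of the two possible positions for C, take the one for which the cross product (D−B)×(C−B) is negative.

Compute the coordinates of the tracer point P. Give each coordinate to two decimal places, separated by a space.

-2.05 2.61

A=(0,0), D=(9.00,0)
B = A + 4.00·(cos116°, sin116°) = (-1.7535, 3.5952)
|BD| = 11.3386
circle(B,9.00) ∩ circle(D,7.00): a=7.0804, h=5.5559
  candidates: C₊=(6.7232,6.6194) cross=62.996; C₋=(3.1999,-3.9191) cross=-62.996
  mode - wants cross < 0 → take C=(3.1999,-3.9191) (cross=-62.996)
ex = (C−B)/|BC| = (0.5504,-0.8349); ey = (0.8349,0.5504)
P = B + 0.66·ex + -0.79·ey = (-2.0498,2.6093)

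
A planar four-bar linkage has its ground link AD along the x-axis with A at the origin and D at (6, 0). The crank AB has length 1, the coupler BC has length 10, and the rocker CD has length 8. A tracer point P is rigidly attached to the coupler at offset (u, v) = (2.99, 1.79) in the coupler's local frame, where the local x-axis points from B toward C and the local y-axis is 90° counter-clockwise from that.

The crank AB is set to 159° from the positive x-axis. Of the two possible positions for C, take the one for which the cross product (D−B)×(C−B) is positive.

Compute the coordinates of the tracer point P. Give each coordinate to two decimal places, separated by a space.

A=(0,0), D=(6.00,0)
B = A + 1.00·(cos159°, sin159°) = (-0.9336, 0.3584)
|BD| = 6.9428
circle(B,10.00) ∩ circle(D,8.00): a=6.0640, h=7.9516
  candidates: C₊=(5.5328,7.9863) cross=55.207; C₋=(4.7119,-7.8956) cross=-55.207
  mode + wants cross > 0 → take C=(5.5328,7.9863) (cross=55.207)
ex = (C−B)/|BC| = (0.6466,0.7628); ey = (-0.7628,0.6466)
P = B + 2.99·ex + 1.79·ey = (-0.3655,3.7966)

-0.37 3.80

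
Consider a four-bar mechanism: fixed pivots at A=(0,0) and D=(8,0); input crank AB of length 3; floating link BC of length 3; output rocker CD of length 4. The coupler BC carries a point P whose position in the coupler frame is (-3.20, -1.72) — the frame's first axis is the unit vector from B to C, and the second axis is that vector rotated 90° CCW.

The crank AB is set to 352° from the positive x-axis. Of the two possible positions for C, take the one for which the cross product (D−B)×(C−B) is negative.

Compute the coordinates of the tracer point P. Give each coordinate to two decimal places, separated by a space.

-0.46 0.79

A=(0,0), D=(8.00,0)
B = A + 3.00·(cos352°, sin352°) = (2.9708, -0.4175)
|BD| = 5.0465
circle(B,3.00) ∩ circle(D,4.00): a=1.8297, h=2.3774
  candidates: C₊=(4.5975,2.1031) cross=11.998; C₋=(4.9909,-2.6354) cross=-11.998
  mode - wants cross < 0 → take C=(4.9909,-2.6354) (cross=-11.998)
ex = (C−B)/|BC| = (0.6734,-0.7393); ey = (0.7393,0.6734)
P = B + -3.20·ex + -1.72·ey = (-0.4556,0.7900)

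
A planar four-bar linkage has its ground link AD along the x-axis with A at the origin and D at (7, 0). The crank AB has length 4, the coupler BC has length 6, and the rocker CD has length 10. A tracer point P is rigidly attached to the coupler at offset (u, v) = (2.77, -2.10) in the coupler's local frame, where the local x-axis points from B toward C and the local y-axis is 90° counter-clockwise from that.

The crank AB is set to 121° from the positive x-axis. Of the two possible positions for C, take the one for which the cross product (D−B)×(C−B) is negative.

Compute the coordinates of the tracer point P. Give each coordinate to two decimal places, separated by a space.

-4.43 0.89

A=(0,0), D=(7.00,0)
B = A + 4.00·(cos121°, sin121°) = (-2.0602, 3.4287)
|BD| = 9.6872
circle(B,6.00) ∩ circle(D,10.00): a=1.5403, h=5.7989
  candidates: C₊=(1.4329,8.3071) cross=56.175; C₋=(-2.6720,-2.5400) cross=-56.175
  mode - wants cross < 0 → take C=(-2.6720,-2.5400) (cross=-56.175)
ex = (C−B)/|BC| = (-0.1020,-0.9948); ey = (0.9948,-0.1020)
P = B + 2.77·ex + -2.10·ey = (-4.4317,0.8873)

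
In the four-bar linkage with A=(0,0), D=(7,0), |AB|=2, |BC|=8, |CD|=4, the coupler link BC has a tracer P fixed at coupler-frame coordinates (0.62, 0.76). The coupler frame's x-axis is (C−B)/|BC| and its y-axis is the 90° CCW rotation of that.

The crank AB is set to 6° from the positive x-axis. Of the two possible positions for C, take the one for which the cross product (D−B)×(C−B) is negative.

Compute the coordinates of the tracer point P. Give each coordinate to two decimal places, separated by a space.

2.88 0.61

A=(0,0), D=(7.00,0)
B = A + 2.00·(cos6°, sin6°) = (1.9890, 0.2091)
|BD| = 5.0153
circle(B,8.00) ∩ circle(D,4.00): a=7.2930, h=3.2882
  candidates: C₊=(9.4128,3.1904) cross=16.491; C₋=(9.1386,-3.3803) cross=-16.491
  mode - wants cross < 0 → take C=(9.1386,-3.3803) (cross=-16.491)
ex = (C−B)/|BC| = (0.8937,-0.4487); ey = (0.4487,0.8937)
P = B + 0.62·ex + 0.76·ey = (2.8841,0.6101)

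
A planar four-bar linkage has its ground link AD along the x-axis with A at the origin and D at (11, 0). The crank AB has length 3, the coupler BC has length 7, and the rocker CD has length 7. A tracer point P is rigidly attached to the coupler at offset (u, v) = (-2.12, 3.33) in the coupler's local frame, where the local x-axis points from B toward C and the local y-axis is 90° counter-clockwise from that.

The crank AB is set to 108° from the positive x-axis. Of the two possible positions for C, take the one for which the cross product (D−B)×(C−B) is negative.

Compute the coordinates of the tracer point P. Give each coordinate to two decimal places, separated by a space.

A=(0,0), D=(11.00,0)
B = A + 3.00·(cos108°, sin108°) = (-0.9271, 2.8532)
|BD| = 12.2636
circle(B,7.00) ∩ circle(D,7.00): a=6.1318, h=3.3766
  candidates: C₊=(5.8220,4.7105) cross=41.409; C₋=(4.2509,-1.8573) cross=-41.409
  mode - wants cross < 0 → take C=(4.2509,-1.8573) (cross=-41.409)
ex = (C−B)/|BC| = (0.7397,-0.6729); ey = (0.6729,0.7397)
P = B + -2.12·ex + 3.33·ey = (-0.2544,6.7430)

-0.25 6.74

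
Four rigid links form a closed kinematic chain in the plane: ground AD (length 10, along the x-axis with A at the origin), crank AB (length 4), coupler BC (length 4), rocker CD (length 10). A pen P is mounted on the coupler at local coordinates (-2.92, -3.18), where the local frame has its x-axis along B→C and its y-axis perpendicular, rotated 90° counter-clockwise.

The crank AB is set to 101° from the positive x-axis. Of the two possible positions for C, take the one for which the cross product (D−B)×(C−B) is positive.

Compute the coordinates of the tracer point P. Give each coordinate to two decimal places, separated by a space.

A=(0,0), D=(10.00,0)
B = A + 4.00·(cos101°, sin101°) = (-0.7632, 3.9265)
|BD| = 11.4571
circle(B,4.00) ∩ circle(D,10.00): a=2.0627, h=3.4271
  candidates: C₊=(2.3491,6.4392) cross=39.265; C₋=(0.0000,-0.0000) cross=-39.265
  mode + wants cross > 0 → take C=(2.3491,6.4392) (cross=39.265)
ex = (C−B)/|BC| = (0.7781,0.6282); ey = (-0.6282,0.7781)
P = B + -2.92·ex + -3.18·ey = (-1.0376,-0.3820)

-1.04 -0.38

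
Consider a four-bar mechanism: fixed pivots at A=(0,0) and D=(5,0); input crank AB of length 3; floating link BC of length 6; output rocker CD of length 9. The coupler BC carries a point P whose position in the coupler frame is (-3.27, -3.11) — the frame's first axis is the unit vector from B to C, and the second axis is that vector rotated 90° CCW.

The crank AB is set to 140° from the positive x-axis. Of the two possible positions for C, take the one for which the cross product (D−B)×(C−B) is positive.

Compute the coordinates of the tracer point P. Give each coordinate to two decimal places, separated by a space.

A=(0,0), D=(5.00,0)
B = A + 3.00·(cos140°, sin140°) = (-2.2981, 1.9284)
|BD| = 7.5486
circle(B,6.00) ∩ circle(D,9.00): a=0.7936, h=5.9473
  candidates: C₊=(-0.0116,7.4756) cross=44.894; C₋=(-3.0501,-4.0243) cross=-44.894
  mode + wants cross > 0 → take C=(-0.0116,7.4756) (cross=44.894)
ex = (C−B)/|BC| = (0.3811,0.9245); ey = (-0.9245,0.3811)
P = B + -3.27·ex + -3.11·ey = (-0.6690,-2.2801)

-0.67 -2.28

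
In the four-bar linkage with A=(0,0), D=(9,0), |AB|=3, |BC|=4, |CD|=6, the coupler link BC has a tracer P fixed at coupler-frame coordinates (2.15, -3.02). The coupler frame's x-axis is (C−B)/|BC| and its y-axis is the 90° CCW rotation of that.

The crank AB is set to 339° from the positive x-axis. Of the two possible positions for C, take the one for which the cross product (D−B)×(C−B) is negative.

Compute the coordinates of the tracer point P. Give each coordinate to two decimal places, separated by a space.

1.42 -4.52

A=(0,0), D=(9.00,0)
B = A + 3.00·(cos339°, sin339°) = (2.8007, -1.0751)
|BD| = 6.2918
circle(B,4.00) ∩ circle(D,6.00): a=1.5565, h=3.6847
  candidates: C₊=(3.7047,2.8214) cross=23.184; C₋=(4.9640,-4.4397) cross=-23.184
  mode - wants cross < 0 → take C=(4.9640,-4.4397) (cross=-23.184)
ex = (C−B)/|BC| = (0.5408,-0.8411); ey = (0.8411,0.5408)
P = B + 2.15·ex + -3.02·ey = (1.4232,-4.5168)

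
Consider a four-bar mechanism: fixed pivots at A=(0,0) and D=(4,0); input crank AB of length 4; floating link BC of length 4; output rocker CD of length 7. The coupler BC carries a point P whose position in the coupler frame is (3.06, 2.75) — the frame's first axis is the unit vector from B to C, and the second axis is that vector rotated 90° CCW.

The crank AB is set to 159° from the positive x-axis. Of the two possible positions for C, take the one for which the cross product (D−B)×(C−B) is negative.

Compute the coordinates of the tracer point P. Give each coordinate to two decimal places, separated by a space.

-0.22 -0.70

A=(0,0), D=(4.00,0)
B = A + 4.00·(cos159°, sin159°) = (-3.7343, 1.4335)
|BD| = 7.8660
circle(B,4.00) ∩ circle(D,7.00): a=1.8354, h=3.5541
  candidates: C₊=(-1.2820,4.5935) cross=27.956; C₋=(-2.5773,-2.3955) cross=-27.956
  mode - wants cross < 0 → take C=(-2.5773,-2.3955) (cross=-27.956)
ex = (C−B)/|BC| = (0.2892,-0.9573); ey = (0.9573,0.2892)
P = B + 3.06·ex + 2.75·ey = (-0.2168,-0.7003)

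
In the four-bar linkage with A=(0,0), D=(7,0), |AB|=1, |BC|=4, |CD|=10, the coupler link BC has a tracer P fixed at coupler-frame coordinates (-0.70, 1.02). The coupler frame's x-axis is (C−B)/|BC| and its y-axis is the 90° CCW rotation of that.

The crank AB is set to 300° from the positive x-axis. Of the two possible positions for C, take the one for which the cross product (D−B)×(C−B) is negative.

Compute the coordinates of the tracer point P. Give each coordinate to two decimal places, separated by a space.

1.72 -1.07

A=(0,0), D=(7.00,0)
B = A + 1.00·(cos300°, sin300°) = (0.5000, -0.8660)
|BD| = 6.5574
circle(B,4.00) ∩ circle(D,10.00): a=-3.1262, h=2.4953
  candidates: C₊=(-2.9284,1.1946) cross=16.363; C₋=(-2.2693,-3.7524) cross=-16.363
  mode - wants cross < 0 → take C=(-2.2693,-3.7524) (cross=-16.363)
ex = (C−B)/|BC| = (-0.6923,-0.7216); ey = (0.7216,-0.6923)
P = B + -0.70·ex + 1.02·ey = (1.7206,-1.0671)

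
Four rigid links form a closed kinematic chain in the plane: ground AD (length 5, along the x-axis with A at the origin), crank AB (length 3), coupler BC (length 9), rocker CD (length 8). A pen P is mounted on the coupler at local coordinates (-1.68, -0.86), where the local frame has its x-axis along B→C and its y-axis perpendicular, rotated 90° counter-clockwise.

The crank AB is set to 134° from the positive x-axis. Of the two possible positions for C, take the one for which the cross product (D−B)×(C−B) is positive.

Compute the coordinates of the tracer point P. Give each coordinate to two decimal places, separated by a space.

-2.80 0.41

A=(0,0), D=(5.00,0)
B = A + 3.00·(cos134°, sin134°) = (-2.0840, 2.1580)
|BD| = 7.4054
circle(B,9.00) ∩ circle(D,8.00): a=4.8505, h=7.5811
  candidates: C₊=(4.7652,7.9966) cross=56.141; C₋=(0.3468,-6.5075) cross=-56.141
  mode + wants cross > 0 → take C=(4.7652,7.9966) (cross=56.141)
ex = (C−B)/|BC| = (0.7610,0.6487); ey = (-0.6487,0.7610)
P = B + -1.68·ex + -0.86·ey = (-2.8046,0.4137)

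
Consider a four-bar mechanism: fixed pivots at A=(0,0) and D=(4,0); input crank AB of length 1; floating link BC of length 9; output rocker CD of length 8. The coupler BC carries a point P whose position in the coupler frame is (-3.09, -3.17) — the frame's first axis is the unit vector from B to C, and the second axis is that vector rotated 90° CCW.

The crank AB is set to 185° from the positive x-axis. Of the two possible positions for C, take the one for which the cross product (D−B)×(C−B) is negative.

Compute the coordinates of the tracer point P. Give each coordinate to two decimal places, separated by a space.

A=(0,0), D=(4.00,0)
B = A + 1.00·(cos185°, sin185°) = (-0.9962, -0.0872)
|BD| = 4.9970
circle(B,9.00) ∩ circle(D,8.00): a=4.1995, h=7.9602
  candidates: C₊=(3.0638,7.9450) cross=39.777; C₋=(3.3415,-7.9729) cross=-39.777
  mode - wants cross < 0 → take C=(3.3415,-7.9729) (cross=-39.777)
ex = (C−B)/|BC| = (0.4820,-0.8762); ey = (0.8762,0.4820)
P = B + -3.09·ex + -3.17·ey = (-5.2630,1.0924)

-5.26 1.09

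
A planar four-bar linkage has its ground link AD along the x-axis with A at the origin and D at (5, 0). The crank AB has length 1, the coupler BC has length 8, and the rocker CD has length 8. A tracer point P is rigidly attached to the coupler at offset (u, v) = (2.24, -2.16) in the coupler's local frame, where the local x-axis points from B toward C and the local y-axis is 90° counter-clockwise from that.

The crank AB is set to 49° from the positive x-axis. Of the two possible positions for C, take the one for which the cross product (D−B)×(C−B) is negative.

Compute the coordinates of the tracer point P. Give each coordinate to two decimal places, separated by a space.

-1.25 -1.70

A=(0,0), D=(5.00,0)
B = A + 1.00·(cos49°, sin49°) = (0.6561, 0.7547)
|BD| = 4.4090
circle(B,8.00) ∩ circle(D,8.00): a=2.2045, h=7.6903
  candidates: C₊=(4.1444,7.9541) cross=33.906; C₋=(1.5117,-7.1994) cross=-33.906
  mode - wants cross < 0 → take C=(1.5117,-7.1994) (cross=-33.906)
ex = (C−B)/|BC| = (0.1069,-0.9943); ey = (0.9943,0.1069)
P = B + 2.24·ex + -2.16·ey = (-1.2520,-1.7035)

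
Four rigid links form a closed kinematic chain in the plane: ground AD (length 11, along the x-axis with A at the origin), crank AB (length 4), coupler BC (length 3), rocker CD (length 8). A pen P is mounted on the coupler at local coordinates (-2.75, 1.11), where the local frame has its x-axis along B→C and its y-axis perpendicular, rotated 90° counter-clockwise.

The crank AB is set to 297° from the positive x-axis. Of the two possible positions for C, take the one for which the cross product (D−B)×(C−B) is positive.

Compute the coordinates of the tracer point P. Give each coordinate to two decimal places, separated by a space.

-0.32 -5.62

A=(0,0), D=(11.00,0)
B = A + 4.00·(cos297°, sin297°) = (1.8160, -3.5640)
|BD| = 9.8513
circle(B,3.00) ∩ circle(D,8.00): a=2.1342, h=2.1084
  candidates: C₊=(3.0428,-0.8263) cross=20.770; C₋=(4.5683,-4.7575) cross=-20.770
  mode + wants cross > 0 → take C=(3.0428,-0.8263) (cross=20.770)
ex = (C−B)/|BC| = (0.4089,0.9126); ey = (-0.9126,0.4089)
P = B + -2.75·ex + 1.11·ey = (-0.3216,-5.6196)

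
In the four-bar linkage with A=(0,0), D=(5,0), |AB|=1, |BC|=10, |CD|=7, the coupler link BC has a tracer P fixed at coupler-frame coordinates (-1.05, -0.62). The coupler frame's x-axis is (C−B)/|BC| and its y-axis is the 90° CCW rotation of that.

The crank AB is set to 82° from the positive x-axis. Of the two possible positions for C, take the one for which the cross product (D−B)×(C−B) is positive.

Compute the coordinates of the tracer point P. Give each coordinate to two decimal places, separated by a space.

-0.48 -0.06

A=(0,0), D=(5.00,0)
B = A + 1.00·(cos82°, sin82°) = (0.1392, 0.9903)
|BD| = 4.9607
circle(B,10.00) ∩ circle(D,7.00): a=7.6208, h=6.4749
  candidates: C₊=(8.8991,5.8135) cross=32.120; C₋=(6.3140,-6.8756) cross=-32.120
  mode + wants cross > 0 → take C=(8.8991,5.8135) (cross=32.120)
ex = (C−B)/|BC| = (0.8760,0.4823); ey = (-0.4823,0.8760)
P = B + -1.05·ex + -0.62·ey = (-0.4816,-0.0593)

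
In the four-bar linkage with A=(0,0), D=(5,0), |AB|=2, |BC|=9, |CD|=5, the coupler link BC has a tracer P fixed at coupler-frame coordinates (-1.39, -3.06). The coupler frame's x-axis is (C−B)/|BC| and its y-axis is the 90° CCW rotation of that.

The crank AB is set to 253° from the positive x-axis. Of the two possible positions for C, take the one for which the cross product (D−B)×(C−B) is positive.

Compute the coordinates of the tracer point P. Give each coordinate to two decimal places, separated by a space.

A=(0,0), D=(5.00,0)
B = A + 2.00·(cos253°, sin253°) = (-0.5847, -1.9126)
|BD| = 5.9032
circle(B,9.00) ∩ circle(D,5.00): a=7.6948, h=4.6680
  candidates: C₊=(5.1826,4.9967) cross=27.556; C₋=(8.2074,-3.8357) cross=-27.556
  mode + wants cross > 0 → take C=(5.1826,4.9967) (cross=27.556)
ex = (C−B)/|BC| = (0.6408,0.7677); ey = (-0.7677,0.6408)
P = B + -1.39·ex + -3.06·ey = (0.8737,-4.9406)

0.87 -4.94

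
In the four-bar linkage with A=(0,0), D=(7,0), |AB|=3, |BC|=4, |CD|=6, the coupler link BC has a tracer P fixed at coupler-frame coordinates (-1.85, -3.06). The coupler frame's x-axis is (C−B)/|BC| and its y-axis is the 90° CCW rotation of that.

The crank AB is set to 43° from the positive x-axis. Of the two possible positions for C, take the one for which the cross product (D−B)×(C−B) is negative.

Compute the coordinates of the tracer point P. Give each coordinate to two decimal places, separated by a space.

A=(0,0), D=(7.00,0)
B = A + 3.00·(cos43°, sin43°) = (2.1941, 2.0460)
|BD| = 5.2233
circle(B,4.00) ∩ circle(D,6.00): a=0.6972, h=3.9388
  candidates: C₊=(4.3784,5.3969) cross=20.574; C₋=(1.2927,-1.8511) cross=-20.574
  mode - wants cross < 0 → take C=(1.2927,-1.8511) (cross=-20.574)
ex = (C−B)/|BC| = (-0.2253,-0.9743); ey = (0.9743,-0.2253)
P = B + -1.85·ex + -3.06·ey = (-0.3704,4.5380)

-0.37 4.54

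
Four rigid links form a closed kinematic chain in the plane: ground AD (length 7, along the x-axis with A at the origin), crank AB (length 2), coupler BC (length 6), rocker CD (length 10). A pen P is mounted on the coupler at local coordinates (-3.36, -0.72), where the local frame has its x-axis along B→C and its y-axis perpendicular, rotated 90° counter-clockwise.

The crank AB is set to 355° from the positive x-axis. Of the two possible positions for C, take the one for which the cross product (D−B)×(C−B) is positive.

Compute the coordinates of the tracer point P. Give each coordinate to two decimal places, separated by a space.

4.79 -2.18

A=(0,0), D=(7.00,0)
B = A + 2.00·(cos355°, sin355°) = (1.9924, -0.1743)
|BD| = 5.0106
circle(B,6.00) ∩ circle(D,10.00): a=-3.8811, h=4.5757
  candidates: C₊=(-2.0455,4.2636) cross=22.927; C₋=(-1.7272,-4.8823) cross=-22.927
  mode + wants cross > 0 → take C=(-2.0455,4.2636) (cross=22.927)
ex = (C−B)/|BC| = (-0.6730,0.7397); ey = (-0.7397,-0.6730)
P = B + -3.36·ex + -0.72·ey = (4.7862,-2.1750)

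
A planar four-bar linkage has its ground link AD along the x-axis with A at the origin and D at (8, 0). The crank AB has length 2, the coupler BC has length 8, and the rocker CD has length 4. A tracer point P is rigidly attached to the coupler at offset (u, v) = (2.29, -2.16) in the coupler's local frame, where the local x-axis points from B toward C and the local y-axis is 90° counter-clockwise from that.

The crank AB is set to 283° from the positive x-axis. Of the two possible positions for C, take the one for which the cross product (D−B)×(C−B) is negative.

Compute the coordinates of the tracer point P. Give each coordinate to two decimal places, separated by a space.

2.11 -4.62

A=(0,0), D=(8.00,0)
B = A + 2.00·(cos283°, sin283°) = (0.4499, -1.9487)
|BD| = 7.7975
circle(B,8.00) ∩ circle(D,4.00): a=6.9767, h=3.9149
  candidates: C₊=(6.2268,3.5855) cross=30.526; C₋=(8.1836,-3.9958) cross=-30.526
  mode - wants cross < 0 → take C=(8.1836,-3.9958) (cross=-30.526)
ex = (C−B)/|BC| = (0.9667,-0.2559); ey = (0.2559,0.9667)
P = B + 2.29·ex + -2.16·ey = (2.1110,-4.6228)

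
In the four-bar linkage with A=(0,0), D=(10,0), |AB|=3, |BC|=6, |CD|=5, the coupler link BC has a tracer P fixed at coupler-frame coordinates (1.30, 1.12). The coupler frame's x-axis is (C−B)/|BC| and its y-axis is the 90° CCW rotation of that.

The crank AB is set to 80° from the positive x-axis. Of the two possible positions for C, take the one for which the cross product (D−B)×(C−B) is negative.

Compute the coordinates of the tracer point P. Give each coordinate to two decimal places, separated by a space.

2.24 2.96

A=(0,0), D=(10.00,0)
B = A + 3.00·(cos80°, sin80°) = (0.5209, 2.9544)
|BD| = 9.9288
circle(B,6.00) ∩ circle(D,5.00): a=5.5183, h=2.3554
  candidates: C₊=(6.4902,3.5611) cross=23.386; C₋=(5.0885,-0.9363) cross=-23.386
  mode - wants cross < 0 → take C=(5.0885,-0.9363) (cross=-23.386)
ex = (C−B)/|BC| = (0.7613,-0.6485); ey = (0.6485,0.7613)
P = B + 1.30·ex + 1.12·ey = (2.2368,2.9640)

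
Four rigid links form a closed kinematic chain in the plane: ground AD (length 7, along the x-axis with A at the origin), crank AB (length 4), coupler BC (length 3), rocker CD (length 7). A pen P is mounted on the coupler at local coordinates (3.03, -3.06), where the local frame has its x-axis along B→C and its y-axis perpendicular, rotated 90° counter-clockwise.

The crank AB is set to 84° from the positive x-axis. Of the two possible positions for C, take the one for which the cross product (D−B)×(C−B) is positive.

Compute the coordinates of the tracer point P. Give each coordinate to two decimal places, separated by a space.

A=(0,0), D=(7.00,0)
B = A + 4.00·(cos84°, sin84°) = (0.4181, 3.9781)
|BD| = 7.6907
circle(B,3.00) ∩ circle(D,7.00): a=1.2448, h=2.7296
  candidates: C₊=(2.8953,5.6702) cross=20.992; C₋=(0.0715,0.9982) cross=-20.992
  mode + wants cross > 0 → take C=(2.8953,5.6702) (cross=20.992)
ex = (C−B)/|BC| = (0.8257,0.5641); ey = (-0.5641,0.8257)
P = B + 3.03·ex + -3.06·ey = (4.6461,3.1604)

4.65 3.16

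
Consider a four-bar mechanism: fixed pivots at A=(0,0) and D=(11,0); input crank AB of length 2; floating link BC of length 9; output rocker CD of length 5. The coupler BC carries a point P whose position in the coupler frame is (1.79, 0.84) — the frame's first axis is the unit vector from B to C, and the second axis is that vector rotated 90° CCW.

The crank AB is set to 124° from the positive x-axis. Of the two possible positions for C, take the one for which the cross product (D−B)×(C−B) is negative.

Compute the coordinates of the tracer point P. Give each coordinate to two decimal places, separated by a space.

A=(0,0), D=(11.00,0)
B = A + 2.00·(cos124°, sin124°) = (-1.1184, 1.6581)
|BD| = 12.2313
circle(B,9.00) ∩ circle(D,5.00): a=8.4049, h=3.2184
  candidates: C₊=(7.6452,3.7074) cross=39.366; C₋=(6.7726,-2.6700) cross=-39.366
  mode - wants cross < 0 → take C=(6.7726,-2.6700) (cross=-39.366)
ex = (C−B)/|BC| = (0.8768,-0.4809); ey = (0.4809,0.8768)
P = B + 1.79·ex + 0.84·ey = (0.8550,1.5338)

0.85 1.53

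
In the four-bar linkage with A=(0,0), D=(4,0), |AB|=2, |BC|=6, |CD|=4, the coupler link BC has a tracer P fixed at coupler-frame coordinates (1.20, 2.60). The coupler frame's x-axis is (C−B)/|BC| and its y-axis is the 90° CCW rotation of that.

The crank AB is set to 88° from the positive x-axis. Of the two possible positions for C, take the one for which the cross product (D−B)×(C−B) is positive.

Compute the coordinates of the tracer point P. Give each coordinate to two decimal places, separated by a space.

A=(0,0), D=(4.00,0)
B = A + 2.00·(cos88°, sin88°) = (0.0698, 1.9988)
|BD| = 4.4093
circle(B,6.00) ∩ circle(D,4.00): a=4.4726, h=3.9995
  candidates: C₊=(5.8695,3.5363) cross=17.635; C₋=(2.2434,-3.5937) cross=-17.635
  mode + wants cross > 0 → take C=(5.8695,3.5363) (cross=17.635)
ex = (C−B)/|BC| = (0.9666,0.2562); ey = (-0.2562,0.9666)
P = B + 1.20·ex + 2.60·ey = (0.5635,4.8195)

0.56 4.82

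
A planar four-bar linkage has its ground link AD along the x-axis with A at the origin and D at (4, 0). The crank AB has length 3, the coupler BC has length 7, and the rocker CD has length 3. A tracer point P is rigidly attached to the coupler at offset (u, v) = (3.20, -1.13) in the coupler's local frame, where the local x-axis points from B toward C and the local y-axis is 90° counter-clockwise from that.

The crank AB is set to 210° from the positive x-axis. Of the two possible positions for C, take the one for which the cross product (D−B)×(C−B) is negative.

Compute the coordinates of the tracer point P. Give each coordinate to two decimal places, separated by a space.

A=(0,0), D=(4.00,0)
B = A + 3.00·(cos210°, sin210°) = (-2.5981, -1.5000)
|BD| = 6.7664
circle(B,7.00) ∩ circle(D,3.00): a=6.3390, h=2.9694
  candidates: C₊=(2.9249,2.8008) cross=20.092; C₋=(4.2414,-2.9903) cross=-20.092
  mode - wants cross < 0 → take C=(4.2414,-2.9903) (cross=-20.092)
ex = (C−B)/|BC| = (0.9771,-0.2129); ey = (0.2129,0.9771)
P = B + 3.20·ex + -1.13·ey = (0.2880,-3.2854)

0.29 -3.29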